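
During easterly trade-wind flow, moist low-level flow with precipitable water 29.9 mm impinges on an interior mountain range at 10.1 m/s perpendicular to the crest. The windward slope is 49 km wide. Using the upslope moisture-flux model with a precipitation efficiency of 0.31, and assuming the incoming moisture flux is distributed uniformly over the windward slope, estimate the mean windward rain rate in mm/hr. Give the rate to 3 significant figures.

R ≈ 6.88 mm/hr

Incoming column moisture flux per unit ridge length: F = V × PW = 10.1 × 29.9 = 301.99 mm·m/s.
Spread over the 49 km slope with efficiency ε = 0.31: R = ε·F/W = 0.31 × 301.99 / 49000 m = 1.911e-03 mm/s.
R = 1.911e-03 × 3600 = 6.88 mm/hr.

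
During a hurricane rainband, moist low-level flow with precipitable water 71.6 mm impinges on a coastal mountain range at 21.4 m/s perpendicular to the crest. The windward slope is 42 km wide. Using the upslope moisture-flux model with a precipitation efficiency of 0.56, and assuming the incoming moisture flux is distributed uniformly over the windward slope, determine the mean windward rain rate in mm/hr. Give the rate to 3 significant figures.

R ≈ 73.5 mm/hr

Incoming column moisture flux per unit ridge length: F = V × PW = 21.4 × 71.6 = 1532.24 mm·m/s.
Spread over the 42 km slope with efficiency ε = 0.56: R = ε·F/W = 0.56 × 1532.24 / 42000 m = 2.043e-02 mm/s.
R = 2.043e-02 × 3600 = 73.5 mm/hr.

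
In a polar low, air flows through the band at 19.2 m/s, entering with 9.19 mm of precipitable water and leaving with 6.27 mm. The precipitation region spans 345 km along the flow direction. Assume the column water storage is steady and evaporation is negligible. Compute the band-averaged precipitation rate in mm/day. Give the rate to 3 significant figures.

R ≈ 14.0 mm/day

Column moisture flux per unit crosswind length is F = V × PW.
Inflow: F_in = 19.2 × 9.19 = 176.448 mm·m/s
Outflow: F_out = 19.2 × 6.27 = 120.384 mm·m/s
Steady-state rate R = (F_in − F_out)/L = (176.448 − 120.384) / 345000 m = 1.625e-04 mm/s.
R = 1.625e-04 × 3600 × 24 = 14.0 mm/day.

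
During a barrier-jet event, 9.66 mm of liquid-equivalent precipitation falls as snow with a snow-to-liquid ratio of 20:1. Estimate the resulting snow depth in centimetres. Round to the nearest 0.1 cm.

snow depth ≈ 19.3 cm

Snow depth = liquid × ratio = 9.66 mm × 20 = 193.2 mm = 19.3 cm.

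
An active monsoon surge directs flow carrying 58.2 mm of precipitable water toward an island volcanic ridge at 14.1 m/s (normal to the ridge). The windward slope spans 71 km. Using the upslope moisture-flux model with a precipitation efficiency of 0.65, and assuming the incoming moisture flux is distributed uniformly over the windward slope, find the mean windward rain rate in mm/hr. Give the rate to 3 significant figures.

R ≈ 27.0 mm/hr

Incoming column moisture flux per unit ridge length: F = V × PW = 14.1 × 58.2 = 820.62 mm·m/s.
Spread over the 71 km slope with efficiency ε = 0.65: R = ε·F/W = 0.65 × 820.62 / 71000 m = 7.513e-03 mm/s.
R = 7.513e-03 × 3600 = 27.0 mm/hr.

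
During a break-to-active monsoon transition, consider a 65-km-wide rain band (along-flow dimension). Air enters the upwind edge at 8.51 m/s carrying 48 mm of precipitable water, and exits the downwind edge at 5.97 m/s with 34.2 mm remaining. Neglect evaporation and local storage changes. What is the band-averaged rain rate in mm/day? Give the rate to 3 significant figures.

Column moisture flux per unit crosswind length is F = V × PW.
Inflow: F_in = 8.51 × 48 = 408.48 mm·m/s
Outflow: F_out = 5.97 × 34.2 = 204.174 mm·m/s
Steady-state rate R = (F_in − F_out)/L = (408.48 − 204.174) / 65000 m = 3.143e-03 mm/s.
R = 3.143e-03 × 3600 × 24 = 272 mm/day.

R ≈ 272 mm/day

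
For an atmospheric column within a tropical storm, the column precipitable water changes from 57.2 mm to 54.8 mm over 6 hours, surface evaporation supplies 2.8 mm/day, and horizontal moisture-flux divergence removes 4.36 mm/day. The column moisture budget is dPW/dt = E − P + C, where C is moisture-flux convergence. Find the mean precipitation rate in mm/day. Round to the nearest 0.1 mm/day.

P ≈ 8.0 mm/day

dPW/dt = (54.8 − 57.2) mm / (6/24 day) = -9.600 mm/day.
P = E + C − dPW/dt = 2.8 + (-4.36) − (-9.600) = 8.0 mm/day.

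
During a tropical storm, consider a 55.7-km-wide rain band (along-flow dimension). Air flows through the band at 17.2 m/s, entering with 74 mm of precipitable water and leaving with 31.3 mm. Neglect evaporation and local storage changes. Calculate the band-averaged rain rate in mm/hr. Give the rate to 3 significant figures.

R ≈ 47.5 mm/hr

Column moisture flux per unit crosswind length is F = V × PW.
Inflow: F_in = 17.2 × 74 = 1272.8 mm·m/s
Outflow: F_out = 17.2 × 31.3 = 538.36 mm·m/s
Steady-state rate R = (F_in − F_out)/L = (1272.8 − 538.36) / 55700 m = 1.319e-02 mm/s.
R = 1.319e-02 × 3600 = 47.5 mm/hr.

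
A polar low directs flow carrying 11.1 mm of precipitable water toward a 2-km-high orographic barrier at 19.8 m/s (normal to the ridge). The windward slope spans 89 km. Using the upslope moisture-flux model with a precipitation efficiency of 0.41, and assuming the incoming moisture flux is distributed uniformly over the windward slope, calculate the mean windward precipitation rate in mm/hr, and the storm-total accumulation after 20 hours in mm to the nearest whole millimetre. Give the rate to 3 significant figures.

R ≈ 3.64 mm/hr; total ≈ 73 mm

Incoming column moisture flux per unit ridge length: F = V × PW = 19.8 × 11.1 = 219.78 mm·m/s.
Spread over the 89 km slope with efficiency ε = 0.41: R = ε·F/W = 0.41 × 219.78 / 89000 m = 1.012e-03 mm/s.
R = 1.012e-03 × 3600 = 3.64 mm/hr.
Over 20 h: total = 3.64 × 20 = 72.8 ≈ 73 mm.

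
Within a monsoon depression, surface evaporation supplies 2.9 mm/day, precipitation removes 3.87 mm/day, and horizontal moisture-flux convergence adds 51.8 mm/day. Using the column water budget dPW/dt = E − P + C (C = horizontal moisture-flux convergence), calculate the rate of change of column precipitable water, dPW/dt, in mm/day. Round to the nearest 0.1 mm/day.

dPW/dt ≈ 50.8 mm/day

dPW/dt = E − P + C = 2.9 − 3.87 + (51.8) = 50.8 mm/day.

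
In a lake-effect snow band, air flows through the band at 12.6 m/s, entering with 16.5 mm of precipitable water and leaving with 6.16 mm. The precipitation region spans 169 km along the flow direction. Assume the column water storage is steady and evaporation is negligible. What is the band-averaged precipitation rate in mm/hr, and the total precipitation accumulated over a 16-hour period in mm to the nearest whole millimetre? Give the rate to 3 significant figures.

Column moisture flux per unit crosswind length is F = V × PW.
Inflow: F_in = 12.6 × 16.5 = 207.9 mm·m/s
Outflow: F_out = 12.6 × 6.16 = 77.616 mm·m/s
Steady-state rate R = (F_in − F_out)/L = (207.9 − 77.616) / 169000 m = 7.709e-04 mm/s.
R = 7.709e-04 × 3600 = 2.78 mm/hr.
Over 16 h: total = 2.78 × 16 = 44.48 ≈ 44 mm.

R ≈ 2.78 mm/hr; total ≈ 44 mm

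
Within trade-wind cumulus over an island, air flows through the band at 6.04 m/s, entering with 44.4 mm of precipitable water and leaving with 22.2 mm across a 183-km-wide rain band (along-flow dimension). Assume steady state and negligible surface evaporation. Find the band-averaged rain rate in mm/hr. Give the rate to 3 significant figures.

Column moisture flux per unit crosswind length is F = V × PW.
Inflow: F_in = 6.04 × 44.4 = 268.176 mm·m/s
Outflow: F_out = 6.04 × 22.2 = 134.088 mm·m/s
Steady-state rate R = (F_in − F_out)/L = (268.176 − 134.088) / 183000 m = 7.327e-04 mm/s.
R = 7.327e-04 × 3600 = 2.64 mm/hr.

R ≈ 2.64 mm/hr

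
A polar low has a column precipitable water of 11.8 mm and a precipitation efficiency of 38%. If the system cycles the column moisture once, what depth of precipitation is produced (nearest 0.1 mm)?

Precipitation = ε × PW = 0.38 × 11.8 = 4.5 mm.

precipitation ≈ 4.5 mm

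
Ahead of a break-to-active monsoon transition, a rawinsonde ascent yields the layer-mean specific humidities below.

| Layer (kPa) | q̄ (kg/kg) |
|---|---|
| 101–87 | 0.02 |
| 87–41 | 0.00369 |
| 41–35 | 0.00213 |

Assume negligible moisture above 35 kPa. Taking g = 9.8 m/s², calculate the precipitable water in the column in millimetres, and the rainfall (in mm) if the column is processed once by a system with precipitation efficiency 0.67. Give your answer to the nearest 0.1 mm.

Precipitable water is the column-integrated vapour mass per unit area: PW = (1/g) Σ q̄ Δp, with q in kg/kg and Δp in Pa (1 kg/m² of water = 1 mm).
Layer 101–87 kPa: Δp = 140 hPa = 14000 Pa, q̄ = 0.02 kg/kg → 0.02 × 14000 / 9.8 = 28.57 mm
Layer 87–41 kPa: Δp = 460 hPa = 46000 Pa, q̄ = 0.00369 kg/kg → 0.00369 × 46000 / 9.8 = 17.32 mm
Layer 41–35 kPa: Δp = 60 hPa = 6000 Pa, q̄ = 0.00213 kg/kg → 0.00213 × 6000 / 9.8 = 1.30 mm
PW = 28.57 + 17.32 + 1.30 = 47.19 ≈ 47.2 mm.
Rainfall = ε × PW = 0.67 × 47.2 = 31.6 mm.

PW ≈ 47.2 mm; rainfall ≈ 31.6 mm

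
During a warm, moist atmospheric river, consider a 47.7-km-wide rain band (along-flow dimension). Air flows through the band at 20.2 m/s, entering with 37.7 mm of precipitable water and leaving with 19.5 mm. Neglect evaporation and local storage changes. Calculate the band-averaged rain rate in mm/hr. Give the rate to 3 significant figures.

R ≈ 27.7 mm/hr

Column moisture flux per unit crosswind length is F = V × PW.
Inflow: F_in = 20.2 × 37.7 = 761.54 mm·m/s
Outflow: F_out = 20.2 × 19.5 = 393.9 mm·m/s
Steady-state rate R = (F_in − F_out)/L = (761.54 − 393.9) / 47700 m = 7.707e-03 mm/s.
R = 7.707e-03 × 3600 = 27.7 mm/hr.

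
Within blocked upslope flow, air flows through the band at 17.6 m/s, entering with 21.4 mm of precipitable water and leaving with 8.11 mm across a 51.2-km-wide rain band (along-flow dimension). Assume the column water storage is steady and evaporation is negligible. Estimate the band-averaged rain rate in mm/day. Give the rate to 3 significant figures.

Column moisture flux per unit crosswind length is F = V × PW.
Inflow: F_in = 17.6 × 21.4 = 376.64 mm·m/s
Outflow: F_out = 17.6 × 8.11 = 142.736 mm·m/s
Steady-state rate R = (F_in − F_out)/L = (376.64 − 142.736) / 51200 m = 4.568e-03 mm/s.
R = 4.568e-03 × 3600 × 24 = 395 mm/day.

R ≈ 395 mm/day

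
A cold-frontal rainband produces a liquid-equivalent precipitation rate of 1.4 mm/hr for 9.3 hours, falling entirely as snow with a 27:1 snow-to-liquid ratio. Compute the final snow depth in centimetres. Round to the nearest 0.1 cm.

Liquid-equivalent depth = 1.4 × 9.3 = 13.02 mm.
Snow depth = 13.02 mm × 27 = 351.54 mm = 35.2 cm.

snow depth ≈ 35.2 cm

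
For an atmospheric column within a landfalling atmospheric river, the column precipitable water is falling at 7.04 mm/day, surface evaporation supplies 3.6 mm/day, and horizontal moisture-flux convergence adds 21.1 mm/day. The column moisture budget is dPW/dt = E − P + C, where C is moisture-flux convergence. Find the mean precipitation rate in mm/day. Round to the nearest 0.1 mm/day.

P ≈ 31.7 mm/day

dPW/dt = -7.04 mm/day.
P = E + C − dPW/dt = 3.6 + (21.1) − (-7.04) = 31.7 mm/day.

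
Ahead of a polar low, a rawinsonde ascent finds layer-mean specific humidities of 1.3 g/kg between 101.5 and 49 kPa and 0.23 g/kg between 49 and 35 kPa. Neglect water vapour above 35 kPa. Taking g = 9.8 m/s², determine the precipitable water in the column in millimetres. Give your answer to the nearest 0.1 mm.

PW ≈ 7.3 mm

Precipitable water is the column-integrated vapour mass per unit area: PW = (1/g) Σ q̄ Δp, with q in kg/kg and Δp in Pa (1 kg/m² of water = 1 mm).
Layer 101.5–49 kPa: Δp = 525 hPa = 52500 Pa, q̄ = 0.0013 kg/kg → 0.0013 × 52500 / 9.8 = 6.96 mm
Layer 49–35 kPa: Δp = 140 hPa = 14000 Pa, q̄ = 0.00023 kg/kg → 0.00023 × 14000 / 9.8 = 0.33 mm
PW = 6.96 + 0.33 = 7.29 ≈ 7.3 mm.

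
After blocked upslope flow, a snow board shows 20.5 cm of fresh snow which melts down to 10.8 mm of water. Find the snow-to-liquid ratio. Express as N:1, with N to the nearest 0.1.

Ratio = snow depth / SWE = 205 mm / 10.8 mm = 19.0, i.e. 19.0:1.

ratio ≈ 19.0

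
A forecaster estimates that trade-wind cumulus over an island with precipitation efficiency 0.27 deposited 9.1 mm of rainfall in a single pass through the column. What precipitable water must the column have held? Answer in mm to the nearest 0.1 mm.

PW ≈ 33.7 mm

PW = rainfall / ε = 9.1 / 0.27 = 33.7 mm.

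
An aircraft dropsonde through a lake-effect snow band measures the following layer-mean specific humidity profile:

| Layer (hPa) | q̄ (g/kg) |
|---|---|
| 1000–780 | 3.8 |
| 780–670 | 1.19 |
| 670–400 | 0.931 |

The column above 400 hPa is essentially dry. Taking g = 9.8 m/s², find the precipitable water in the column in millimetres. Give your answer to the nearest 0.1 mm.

Precipitable water is the column-integrated vapour mass per unit area: PW = (1/g) Σ q̄ Δp, with q in kg/kg and Δp in Pa (1 kg/m² of water = 1 mm).
Layer 1000–780 hPa: Δp = 220 hPa = 22000 Pa, q̄ = 0.0038 kg/kg → 0.0038 × 22000 / 9.8 = 8.53 mm
Layer 780–670 hPa: Δp = 110 hPa = 11000 Pa, q̄ = 0.00119 kg/kg → 0.00119 × 11000 / 9.8 = 1.34 mm
Layer 670–400 hPa: Δp = 270 hPa = 27000 Pa, q̄ = 0.000931 kg/kg → 0.000931 × 27000 / 9.8 = 2.56 mm
PW = 8.53 + 1.34 + 2.56 = 12.43 ≈ 12.4 mm.

PW ≈ 12.4 mm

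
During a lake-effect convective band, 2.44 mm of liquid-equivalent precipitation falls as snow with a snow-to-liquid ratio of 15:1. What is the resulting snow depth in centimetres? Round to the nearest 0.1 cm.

Snow depth = liquid × ratio = 2.44 mm × 15 = 36.6 mm = 3.7 cm.

snow depth ≈ 3.7 cm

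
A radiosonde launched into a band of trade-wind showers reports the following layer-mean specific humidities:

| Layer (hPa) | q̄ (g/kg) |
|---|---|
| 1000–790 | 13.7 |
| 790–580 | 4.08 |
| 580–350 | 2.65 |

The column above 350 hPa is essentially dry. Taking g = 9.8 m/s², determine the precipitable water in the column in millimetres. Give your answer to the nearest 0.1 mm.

PW ≈ 44.3 mm

Precipitable water is the column-integrated vapour mass per unit area: PW = (1/g) Σ q̄ Δp, with q in kg/kg and Δp in Pa (1 kg/m² of water = 1 mm).
Layer 1000–790 hPa: Δp = 210 hPa = 21000 Pa, q̄ = 0.0137 kg/kg → 0.0137 × 21000 / 9.8 = 29.36 mm
Layer 790–580 hPa: Δp = 210 hPa = 21000 Pa, q̄ = 0.00408 kg/kg → 0.00408 × 21000 / 9.8 = 8.74 mm
Layer 580–350 hPa: Δp = 230 hPa = 23000 Pa, q̄ = 0.00265 kg/kg → 0.00265 × 23000 / 9.8 = 6.22 mm
PW = 29.36 + 8.74 + 6.22 = 44.32 ≈ 44.3 mm.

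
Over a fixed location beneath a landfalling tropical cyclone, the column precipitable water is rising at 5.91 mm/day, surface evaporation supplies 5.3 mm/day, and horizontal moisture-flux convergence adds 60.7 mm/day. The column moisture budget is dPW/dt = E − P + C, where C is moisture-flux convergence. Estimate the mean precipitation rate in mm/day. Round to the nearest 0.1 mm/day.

P ≈ 60.1 mm/day

dPW/dt = +5.91 mm/day.
P = E + C − dPW/dt = 5.3 + (60.7) − (+5.91) = 60.1 mm/day.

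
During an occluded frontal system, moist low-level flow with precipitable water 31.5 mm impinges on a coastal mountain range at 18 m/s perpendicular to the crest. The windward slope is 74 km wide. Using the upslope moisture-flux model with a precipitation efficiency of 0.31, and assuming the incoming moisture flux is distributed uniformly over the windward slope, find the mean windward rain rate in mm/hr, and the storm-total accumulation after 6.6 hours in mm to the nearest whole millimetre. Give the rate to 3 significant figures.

Incoming column moisture flux per unit ridge length: F = V × PW = 18 × 31.5 = 567 mm·m/s.
Spread over the 74 km slope with efficiency ε = 0.31: R = ε·F/W = 0.31 × 567 / 74000 m = 2.375e-03 mm/s.
R = 2.375e-03 × 3600 = 8.55 mm/hr.
Over 6.6 h: total = 8.55 × 6.6 = 56.43 ≈ 56 mm.

R ≈ 8.55 mm/hr; total ≈ 56 mm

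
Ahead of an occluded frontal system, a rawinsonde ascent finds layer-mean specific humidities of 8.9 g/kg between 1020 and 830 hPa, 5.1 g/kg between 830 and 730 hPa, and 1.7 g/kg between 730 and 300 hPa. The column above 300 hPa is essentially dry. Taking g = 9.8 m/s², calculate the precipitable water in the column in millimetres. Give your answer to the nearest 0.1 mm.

PW ≈ 29.9 mm

Precipitable water is the column-integrated vapour mass per unit area: PW = (1/g) Σ q̄ Δp, with q in kg/kg and Δp in Pa (1 kg/m² of water = 1 mm).
Layer 1020–830 hPa: Δp = 190 hPa = 19000 Pa, q̄ = 0.0089 kg/kg → 0.0089 × 19000 / 9.8 = 17.26 mm
Layer 830–730 hPa: Δp = 100 hPa = 10000 Pa, q̄ = 0.0051 kg/kg → 0.0051 × 10000 / 9.8 = 5.20 mm
Layer 730–300 hPa: Δp = 430 hPa = 43000 Pa, q̄ = 0.0017 kg/kg → 0.0017 × 43000 / 9.8 = 7.46 mm
PW = 17.26 + 5.20 + 7.46 = 29.92 ≈ 29.9 mm.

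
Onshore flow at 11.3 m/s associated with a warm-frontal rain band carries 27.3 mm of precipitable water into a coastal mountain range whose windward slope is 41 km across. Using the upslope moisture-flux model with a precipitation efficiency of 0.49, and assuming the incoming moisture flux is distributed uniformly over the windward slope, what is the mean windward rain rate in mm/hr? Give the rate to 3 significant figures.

R ≈ 13.3 mm/hr

Incoming column moisture flux per unit ridge length: F = V × PW = 11.3 × 27.3 = 308.49 mm·m/s.
Spread over the 41 km slope with efficiency ε = 0.49: R = ε·F/W = 0.49 × 308.49 / 41000 m = 3.687e-03 mm/s.
R = 3.687e-03 × 3600 = 13.3 mm/hr.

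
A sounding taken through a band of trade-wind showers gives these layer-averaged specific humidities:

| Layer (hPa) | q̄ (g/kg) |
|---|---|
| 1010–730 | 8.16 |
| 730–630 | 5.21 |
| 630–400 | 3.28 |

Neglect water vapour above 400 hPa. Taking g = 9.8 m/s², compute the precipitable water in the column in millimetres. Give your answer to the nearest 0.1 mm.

Precipitable water is the column-integrated vapour mass per unit area: PW = (1/g) Σ q̄ Δp, with q in kg/kg and Δp in Pa (1 kg/m² of water = 1 mm).
Layer 1010–730 hPa: Δp = 280 hPa = 28000 Pa, q̄ = 0.00816 kg/kg → 0.00816 × 28000 / 9.8 = 23.31 mm
Layer 730–630 hPa: Δp = 100 hPa = 10000 Pa, q̄ = 0.00521 kg/kg → 0.00521 × 10000 / 9.8 = 5.32 mm
Layer 630–400 hPa: Δp = 230 hPa = 23000 Pa, q̄ = 0.00328 kg/kg → 0.00328 × 23000 / 9.8 = 7.70 mm
PW = 23.31 + 5.32 + 7.70 = 36.33 ≈ 36.3 mm.

PW ≈ 36.3 mm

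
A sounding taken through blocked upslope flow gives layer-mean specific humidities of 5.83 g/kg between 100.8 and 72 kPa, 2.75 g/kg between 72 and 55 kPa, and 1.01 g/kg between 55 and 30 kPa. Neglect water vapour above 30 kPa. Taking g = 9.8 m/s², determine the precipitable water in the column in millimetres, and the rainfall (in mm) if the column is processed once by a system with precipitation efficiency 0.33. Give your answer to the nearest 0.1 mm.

PW ≈ 24.5 mm; rainfall ≈ 8.1 mm

Precipitable water is the column-integrated vapour mass per unit area: PW = (1/g) Σ q̄ Δp, with q in kg/kg and Δp in Pa (1 kg/m² of water = 1 mm).
Layer 100.8–72 kPa: Δp = 288 hPa = 28800 Pa, q̄ = 0.00583 kg/kg → 0.00583 × 28800 / 9.8 = 17.13 mm
Layer 72–55 kPa: Δp = 170 hPa = 17000 Pa, q̄ = 0.00275 kg/kg → 0.00275 × 17000 / 9.8 = 4.77 mm
Layer 55–30 kPa: Δp = 250 hPa = 25000 Pa, q̄ = 0.00101 kg/kg → 0.00101 × 25000 / 9.8 = 2.58 mm
PW = 17.13 + 4.77 + 2.58 = 24.48 ≈ 24.5 mm.
Rainfall = ε × PW = 0.33 × 24.5 = 8.1 mm.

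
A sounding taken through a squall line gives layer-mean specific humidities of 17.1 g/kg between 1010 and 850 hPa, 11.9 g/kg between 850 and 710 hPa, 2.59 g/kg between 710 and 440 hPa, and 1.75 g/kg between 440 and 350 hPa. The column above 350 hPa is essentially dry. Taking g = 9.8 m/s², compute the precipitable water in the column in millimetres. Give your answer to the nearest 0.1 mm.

PW ≈ 53.7 mm

Precipitable water is the column-integrated vapour mass per unit area: PW = (1/g) Σ q̄ Δp, with q in kg/kg and Δp in Pa (1 kg/m² of water = 1 mm).
Layer 1010–850 hPa: Δp = 160 hPa = 16000 Pa, q̄ = 0.0171 kg/kg → 0.0171 × 16000 / 9.8 = 27.92 mm
Layer 850–710 hPa: Δp = 140 hPa = 14000 Pa, q̄ = 0.0119 kg/kg → 0.0119 × 14000 / 9.8 = 17.00 mm
Layer 710–440 hPa: Δp = 270 hPa = 27000 Pa, q̄ = 0.00259 kg/kg → 0.00259 × 27000 / 9.8 = 7.14 mm
Layer 440–350 hPa: Δp = 90 hPa = 9000 Pa, q̄ = 0.00175 kg/kg → 0.00175 × 9000 / 9.8 = 1.61 mm
PW = 27.92 + 17.00 + 7.14 + 1.61 = 53.67 ≈ 53.7 mm.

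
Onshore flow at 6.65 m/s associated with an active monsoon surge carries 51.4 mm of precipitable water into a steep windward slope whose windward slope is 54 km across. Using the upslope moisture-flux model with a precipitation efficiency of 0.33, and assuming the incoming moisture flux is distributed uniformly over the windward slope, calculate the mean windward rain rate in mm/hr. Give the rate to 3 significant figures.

R ≈ 7.52 mm/hr

Incoming column moisture flux per unit ridge length: F = V × PW = 6.65 × 51.4 = 341.81 mm·m/s.
Spread over the 54 km slope with efficiency ε = 0.33: R = ε·F/W = 0.33 × 341.81 / 54000 m = 2.089e-03 mm/s.
R = 2.089e-03 × 3600 = 7.52 mm/hr.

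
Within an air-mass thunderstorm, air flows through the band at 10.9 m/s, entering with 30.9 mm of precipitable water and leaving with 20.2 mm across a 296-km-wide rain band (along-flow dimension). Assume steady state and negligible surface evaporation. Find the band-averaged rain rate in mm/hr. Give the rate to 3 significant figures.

R ≈ 1.42 mm/hr

Column moisture flux per unit crosswind length is F = V × PW.
Inflow: F_in = 10.9 × 30.9 = 336.81 mm·m/s
Outflow: F_out = 10.9 × 20.2 = 220.18 mm·m/s
Steady-state rate R = (F_in − F_out)/L = (336.81 − 220.18) / 296000 m = 3.940e-04 mm/s.
R = 3.940e-04 × 3600 = 1.42 mm/hr.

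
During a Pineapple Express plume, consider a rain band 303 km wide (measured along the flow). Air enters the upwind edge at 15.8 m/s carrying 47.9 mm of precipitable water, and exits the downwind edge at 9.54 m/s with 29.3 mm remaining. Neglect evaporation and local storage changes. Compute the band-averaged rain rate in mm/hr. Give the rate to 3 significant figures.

R ≈ 5.67 mm/hr

Column moisture flux per unit crosswind length is F = V × PW.
Inflow: F_in = 15.8 × 47.9 = 756.82 mm·m/s
Outflow: F_out = 9.54 × 29.3 = 279.522 mm·m/s
Steady-state rate R = (F_in − F_out)/L = (756.82 − 279.522) / 303000 m = 1.575e-03 mm/s.
R = 1.575e-03 × 3600 = 5.67 mm/hr.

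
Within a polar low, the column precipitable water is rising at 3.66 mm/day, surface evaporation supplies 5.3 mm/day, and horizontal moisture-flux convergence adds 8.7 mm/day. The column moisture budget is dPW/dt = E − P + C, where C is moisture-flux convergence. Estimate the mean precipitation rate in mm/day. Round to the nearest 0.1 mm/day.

P ≈ 10.3 mm/day

dPW/dt = +3.66 mm/day.
P = E + C − dPW/dt = 5.3 + (8.7) − (+3.66) = 10.3 mm/day.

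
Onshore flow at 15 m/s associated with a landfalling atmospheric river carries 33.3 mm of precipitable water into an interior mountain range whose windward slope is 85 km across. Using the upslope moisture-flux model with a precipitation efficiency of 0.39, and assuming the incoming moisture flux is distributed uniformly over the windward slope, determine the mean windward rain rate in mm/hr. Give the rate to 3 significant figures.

Incoming column moisture flux per unit ridge length: F = V × PW = 15 × 33.3 = 499.5 mm·m/s.
Spread over the 85 km slope with efficiency ε = 0.39: R = ε·F/W = 0.39 × 499.5 / 85000 m = 2.292e-03 mm/s.
R = 2.292e-03 × 3600 = 8.25 mm/hr.

R ≈ 8.25 mm/hr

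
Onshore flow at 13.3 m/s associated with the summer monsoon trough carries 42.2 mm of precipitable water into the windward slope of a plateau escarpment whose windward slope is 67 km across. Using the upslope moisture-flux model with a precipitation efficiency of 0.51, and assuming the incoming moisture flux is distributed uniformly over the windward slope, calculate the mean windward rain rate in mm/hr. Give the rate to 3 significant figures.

Incoming column moisture flux per unit ridge length: F = V × PW = 13.3 × 42.2 = 561.26 mm·m/s.
Spread over the 67 km slope with efficiency ε = 0.51: R = ε·F/W = 0.51 × 561.26 / 67000 m = 4.272e-03 mm/s.
R = 4.272e-03 × 3600 = 15.4 mm/hr.

R ≈ 15.4 mm/hr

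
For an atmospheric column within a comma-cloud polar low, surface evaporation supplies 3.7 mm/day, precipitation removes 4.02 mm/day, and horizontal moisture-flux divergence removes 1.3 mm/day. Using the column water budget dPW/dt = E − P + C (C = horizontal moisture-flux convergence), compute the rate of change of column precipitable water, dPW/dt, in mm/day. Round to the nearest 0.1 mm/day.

dPW/dt ≈ -1.6 mm/day

dPW/dt = E − P + C = 3.7 − 4.02 + (-1.3) = -1.6 mm/day.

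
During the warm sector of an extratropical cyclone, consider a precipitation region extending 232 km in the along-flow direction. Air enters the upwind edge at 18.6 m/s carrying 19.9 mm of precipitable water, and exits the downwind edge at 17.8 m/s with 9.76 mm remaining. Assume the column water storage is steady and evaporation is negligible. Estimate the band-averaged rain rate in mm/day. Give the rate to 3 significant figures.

Column moisture flux per unit crosswind length is F = V × PW.
Inflow: F_in = 18.6 × 19.9 = 370.14 mm·m/s
Outflow: F_out = 17.8 × 9.76 = 173.728 mm·m/s
Steady-state rate R = (F_in − F_out)/L = (370.14 − 173.728) / 232000 m = 8.466e-04 mm/s.
R = 8.466e-04 × 3600 × 24 = 73.1 mm/day.

R ≈ 73.1 mm/day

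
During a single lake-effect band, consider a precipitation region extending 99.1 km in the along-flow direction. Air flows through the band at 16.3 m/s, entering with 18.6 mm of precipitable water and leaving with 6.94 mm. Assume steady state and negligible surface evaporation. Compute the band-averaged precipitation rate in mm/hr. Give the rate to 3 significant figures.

R ≈ 6.90 mm/hr

Column moisture flux per unit crosswind length is F = V × PW.
Inflow: F_in = 16.3 × 18.6 = 303.18 mm·m/s
Outflow: F_out = 16.3 × 6.94 = 113.122 mm·m/s
Steady-state rate R = (F_in − F_out)/L = (303.18 − 113.122) / 99100 m = 1.918e-03 mm/s.
R = 1.918e-03 × 3600 = 6.90 mm/hr.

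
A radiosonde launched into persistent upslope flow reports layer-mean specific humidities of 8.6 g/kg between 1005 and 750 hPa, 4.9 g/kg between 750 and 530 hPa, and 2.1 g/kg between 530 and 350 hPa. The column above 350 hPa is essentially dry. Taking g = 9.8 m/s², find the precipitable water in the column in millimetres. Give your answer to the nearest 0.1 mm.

Precipitable water is the column-integrated vapour mass per unit area: PW = (1/g) Σ q̄ Δp, with q in kg/kg and Δp in Pa (1 kg/m² of water = 1 mm).
Layer 1005–750 hPa: Δp = 255 hPa = 25500 Pa, q̄ = 0.0086 kg/kg → 0.0086 × 25500 / 9.8 = 22.38 mm
Layer 750–530 hPa: Δp = 220 hPa = 22000 Pa, q̄ = 0.0049 kg/kg → 0.0049 × 22000 / 9.8 = 11.00 mm
Layer 530–350 hPa: Δp = 180 hPa = 18000 Pa, q̄ = 0.0021 kg/kg → 0.0021 × 18000 / 9.8 = 3.86 mm
PW = 22.38 + 11.00 + 3.86 = 37.24 ≈ 37.2 mm.

PW ≈ 37.2 mm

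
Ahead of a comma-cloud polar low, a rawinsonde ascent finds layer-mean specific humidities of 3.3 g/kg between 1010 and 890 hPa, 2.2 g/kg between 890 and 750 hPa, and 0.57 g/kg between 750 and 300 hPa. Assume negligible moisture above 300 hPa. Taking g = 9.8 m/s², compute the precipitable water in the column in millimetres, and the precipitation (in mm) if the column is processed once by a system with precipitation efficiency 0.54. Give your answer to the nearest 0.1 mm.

Precipitable water is the column-integrated vapour mass per unit area: PW = (1/g) Σ q̄ Δp, with q in kg/kg and Δp in Pa (1 kg/m² of water = 1 mm).
Layer 1010–890 hPa: Δp = 120 hPa = 12000 Pa, q̄ = 0.0033 kg/kg → 0.0033 × 12000 / 9.8 = 4.04 mm
Layer 890–750 hPa: Δp = 140 hPa = 14000 Pa, q̄ = 0.0022 kg/kg → 0.0022 × 14000 / 9.8 = 3.14 mm
Layer 750–300 hPa: Δp = 450 hPa = 45000 Pa, q̄ = 0.00057 kg/kg → 0.00057 × 45000 / 9.8 = 2.62 mm
PW = 4.04 + 3.14 + 2.62 = 9.80 ≈ 9.8 mm.
Precipitation = ε × PW = 0.54 × 9.8 = 5.3 mm.

PW ≈ 9.8 mm; precipitation ≈ 5.3 mm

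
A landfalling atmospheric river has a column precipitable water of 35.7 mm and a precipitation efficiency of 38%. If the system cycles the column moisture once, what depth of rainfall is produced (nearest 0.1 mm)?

Rainfall = ε × PW = 0.38 × 35.7 = 13.6 mm.

rainfall ≈ 13.6 mm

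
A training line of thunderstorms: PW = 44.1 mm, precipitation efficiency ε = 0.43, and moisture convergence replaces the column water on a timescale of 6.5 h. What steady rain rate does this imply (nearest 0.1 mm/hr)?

R ≈ 2.9 mm/hr

Each overturning extracts ε × PW = 0.43 × 44.1 = 18.963 mm.
Rate = ε·PW / τ = 18.963 / 6.5 h = 2.9 mm/hr.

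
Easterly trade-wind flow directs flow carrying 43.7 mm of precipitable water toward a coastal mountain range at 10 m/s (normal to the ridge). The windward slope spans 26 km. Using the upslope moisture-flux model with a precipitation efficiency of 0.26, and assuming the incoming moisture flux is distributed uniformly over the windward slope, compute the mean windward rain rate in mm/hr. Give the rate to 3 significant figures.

Incoming column moisture flux per unit ridge length: F = V × PW = 10 × 43.7 = 437 mm·m/s.
Spread over the 26 km slope with efficiency ε = 0.26: R = ε·F/W = 0.26 × 437 / 26000 m = 4.370e-03 mm/s.
R = 4.370e-03 × 3600 = 15.7 mm/hr.

R ≈ 15.7 mm/hr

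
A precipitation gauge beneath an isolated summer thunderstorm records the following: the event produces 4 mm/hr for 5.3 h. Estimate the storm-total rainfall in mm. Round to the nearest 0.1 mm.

total ≈ 21.2 mm

Total = Σ Rᵢ Δtᵢ = 4 × 5.3
      = 21.2 = 21.2 mm.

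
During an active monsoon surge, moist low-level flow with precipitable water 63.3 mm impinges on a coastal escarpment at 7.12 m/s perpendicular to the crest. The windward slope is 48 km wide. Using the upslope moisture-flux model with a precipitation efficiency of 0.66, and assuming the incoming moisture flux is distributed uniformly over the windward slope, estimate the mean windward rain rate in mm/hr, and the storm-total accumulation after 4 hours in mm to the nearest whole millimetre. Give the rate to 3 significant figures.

Incoming column moisture flux per unit ridge length: F = V × PW = 7.12 × 63.3 = 450.696 mm·m/s.
Spread over the 48 km slope with efficiency ε = 0.66: R = ε·F/W = 0.66 × 450.696 / 48000 m = 6.197e-03 mm/s.
R = 6.197e-03 × 3600 = 22.3 mm/hr.
Over 4 h: total = 22.3 × 4 = 89.2 ≈ 89 mm.

R ≈ 22.3 mm/hr; total ≈ 89 mm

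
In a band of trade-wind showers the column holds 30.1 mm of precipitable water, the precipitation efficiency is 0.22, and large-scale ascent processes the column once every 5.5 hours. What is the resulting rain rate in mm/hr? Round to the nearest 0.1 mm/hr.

R ≈ 1.2 mm/hr

Each overturning extracts ε × PW = 0.22 × 30.1 = 6.622 mm.
Rate = ε·PW / τ = 6.622 / 5.5 h = 1.2 mm/hr.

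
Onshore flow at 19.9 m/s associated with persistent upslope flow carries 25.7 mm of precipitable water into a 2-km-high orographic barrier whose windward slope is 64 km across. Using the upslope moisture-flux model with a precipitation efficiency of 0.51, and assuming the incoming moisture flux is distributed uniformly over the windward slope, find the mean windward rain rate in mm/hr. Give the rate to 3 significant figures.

Incoming column moisture flux per unit ridge length: F = V × PW = 19.9 × 25.7 = 511.43 mm·m/s.
Spread over the 64 km slope with efficiency ε = 0.51: R = ε·F/W = 0.51 × 511.43 / 64000 m = 4.075e-03 mm/s.
R = 4.075e-03 × 3600 = 14.7 mm/hr.

R ≈ 14.7 mm/hr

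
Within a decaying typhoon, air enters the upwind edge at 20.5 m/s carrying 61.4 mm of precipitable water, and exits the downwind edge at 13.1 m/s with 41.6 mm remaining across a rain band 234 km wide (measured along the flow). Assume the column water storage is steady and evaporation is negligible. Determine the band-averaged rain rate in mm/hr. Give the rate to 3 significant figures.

R ≈ 11.0 mm/hr

Column moisture flux per unit crosswind length is F = V × PW.
Inflow: F_in = 20.5 × 61.4 = 1258.7 mm·m/s
Outflow: F_out = 13.1 × 41.6 = 544.96 mm·m/s
Steady-state rate R = (F_in − F_out)/L = (1258.7 − 544.96) / 234000 m = 3.050e-03 mm/s.
R = 3.050e-03 × 3600 = 11.0 mm/hr.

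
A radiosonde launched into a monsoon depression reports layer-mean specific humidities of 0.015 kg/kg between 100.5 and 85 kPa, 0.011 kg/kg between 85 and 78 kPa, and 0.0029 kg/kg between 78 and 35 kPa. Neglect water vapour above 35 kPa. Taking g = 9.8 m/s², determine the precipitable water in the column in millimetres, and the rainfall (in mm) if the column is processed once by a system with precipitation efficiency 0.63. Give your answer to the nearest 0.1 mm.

PW ≈ 44.3 mm; rainfall ≈ 27.9 mm

Precipitable water is the column-integrated vapour mass per unit area: PW = (1/g) Σ q̄ Δp, with q in kg/kg and Δp in Pa (1 kg/m² of water = 1 mm).
Layer 100.5–85 kPa: Δp = 155 hPa = 15500 Pa, q̄ = 0.015 kg/kg → 0.015 × 15500 / 9.8 = 23.72 mm
Layer 85–78 kPa: Δp = 70 hPa = 7000 Pa, q̄ = 0.011 kg/kg → 0.011 × 7000 / 9.8 = 7.86 mm
Layer 78–35 kPa: Δp = 430 hPa = 43000 Pa, q̄ = 0.0029 kg/kg → 0.0029 × 43000 / 9.8 = 12.72 mm
PW = 23.72 + 7.86 + 12.72 = 44.30 ≈ 44.3 mm.
Rainfall = ε × PW = 0.63 × 44.3 = 27.9 mm.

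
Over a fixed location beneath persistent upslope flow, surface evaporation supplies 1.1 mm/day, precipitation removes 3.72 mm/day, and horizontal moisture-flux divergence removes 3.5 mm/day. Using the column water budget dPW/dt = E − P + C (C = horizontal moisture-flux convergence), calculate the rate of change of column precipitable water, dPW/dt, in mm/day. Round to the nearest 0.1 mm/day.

dPW/dt ≈ -6.1 mm/day

dPW/dt = E − P + C = 1.1 − 3.72 + (-3.5) = -6.1 mm/day.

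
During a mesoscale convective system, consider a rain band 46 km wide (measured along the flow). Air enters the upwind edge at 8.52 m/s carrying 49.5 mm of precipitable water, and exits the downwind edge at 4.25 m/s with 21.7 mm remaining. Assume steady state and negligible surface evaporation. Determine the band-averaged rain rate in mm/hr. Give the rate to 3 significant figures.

R ≈ 25.8 mm/hr

Column moisture flux per unit crosswind length is F = V × PW.
Inflow: F_in = 8.52 × 49.5 = 421.74 mm·m/s
Outflow: F_out = 4.25 × 21.7 = 92.225 mm·m/s
Steady-state rate R = (F_in − F_out)/L = (421.74 − 92.225) / 46000 m = 7.163e-03 mm/s.
R = 7.163e-03 × 3600 = 25.8 mm/hr.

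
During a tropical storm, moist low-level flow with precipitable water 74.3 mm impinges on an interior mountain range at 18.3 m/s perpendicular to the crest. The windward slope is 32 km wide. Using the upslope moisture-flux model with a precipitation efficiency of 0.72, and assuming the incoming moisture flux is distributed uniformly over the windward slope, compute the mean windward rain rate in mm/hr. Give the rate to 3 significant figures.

Incoming column moisture flux per unit ridge length: F = V × PW = 18.3 × 74.3 = 1359.69 mm·m/s.
Spread over the 32 km slope with efficiency ε = 0.72: R = ε·F/W = 0.72 × 1359.69 / 32000 m = 3.059e-02 mm/s.
R = 3.059e-02 × 3600 = 110 mm/hr.

R ≈ 110 mm/hr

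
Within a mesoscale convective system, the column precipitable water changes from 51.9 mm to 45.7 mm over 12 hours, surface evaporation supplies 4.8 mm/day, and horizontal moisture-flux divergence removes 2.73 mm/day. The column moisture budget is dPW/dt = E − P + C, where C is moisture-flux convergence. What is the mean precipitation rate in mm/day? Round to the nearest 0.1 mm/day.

P ≈ 14.5 mm/day

dPW/dt = (45.7 − 51.9) mm / (12/24 day) = -12.400 mm/day.
P = E + C − dPW/dt = 4.8 + (-2.73) − (-12.400) = 14.5 mm/day.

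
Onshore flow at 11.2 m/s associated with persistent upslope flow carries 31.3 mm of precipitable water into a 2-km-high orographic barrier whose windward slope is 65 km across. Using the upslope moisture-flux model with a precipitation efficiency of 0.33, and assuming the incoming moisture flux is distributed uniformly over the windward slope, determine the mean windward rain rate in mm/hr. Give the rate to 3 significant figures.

R ≈ 6.41 mm/hr

Incoming column moisture flux per unit ridge length: F = V × PW = 11.2 × 31.3 = 350.56 mm·m/s.
Spread over the 65 km slope with efficiency ε = 0.33: R = ε·F/W = 0.33 × 350.56 / 65000 m = 1.780e-03 mm/s.
R = 1.780e-03 × 3600 = 6.41 mm/hr.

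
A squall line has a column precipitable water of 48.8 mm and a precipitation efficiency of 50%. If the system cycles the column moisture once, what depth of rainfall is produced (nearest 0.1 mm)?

rainfall ≈ 24.4 mm

Rainfall = ε × PW = 0.50 × 48.8 = 24.4 mm.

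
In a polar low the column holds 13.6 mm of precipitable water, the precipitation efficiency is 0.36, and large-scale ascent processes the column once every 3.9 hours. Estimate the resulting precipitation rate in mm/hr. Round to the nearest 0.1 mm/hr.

Each overturning extracts ε × PW = 0.36 × 13.6 = 4.896 mm.
Rate = ε·PW / τ = 4.896 / 3.9 h = 1.3 mm/hr.

R ≈ 1.3 mm/hr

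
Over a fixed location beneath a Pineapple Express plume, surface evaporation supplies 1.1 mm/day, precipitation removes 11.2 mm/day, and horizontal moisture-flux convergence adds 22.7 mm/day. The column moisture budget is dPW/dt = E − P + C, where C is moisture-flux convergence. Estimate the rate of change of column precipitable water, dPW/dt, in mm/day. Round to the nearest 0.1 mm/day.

dPW/dt = E − P + C = 1.1 − 11.2 + (22.7) = 12.6 mm/day.

dPW/dt ≈ 12.6 mm/day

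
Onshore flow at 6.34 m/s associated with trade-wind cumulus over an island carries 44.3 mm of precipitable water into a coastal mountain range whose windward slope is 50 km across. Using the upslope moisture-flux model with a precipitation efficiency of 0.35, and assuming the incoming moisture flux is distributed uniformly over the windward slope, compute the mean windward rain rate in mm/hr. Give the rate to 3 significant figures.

R ≈ 7.08 mm/hr

Incoming column moisture flux per unit ridge length: F = V × PW = 6.34 × 44.3 = 280.862 mm·m/s.
Spread over the 50 km slope with efficiency ε = 0.35: R = ε·F/W = 0.35 × 280.862 / 50000 m = 1.966e-03 mm/s.
R = 1.966e-03 × 3600 = 7.08 mm/hr.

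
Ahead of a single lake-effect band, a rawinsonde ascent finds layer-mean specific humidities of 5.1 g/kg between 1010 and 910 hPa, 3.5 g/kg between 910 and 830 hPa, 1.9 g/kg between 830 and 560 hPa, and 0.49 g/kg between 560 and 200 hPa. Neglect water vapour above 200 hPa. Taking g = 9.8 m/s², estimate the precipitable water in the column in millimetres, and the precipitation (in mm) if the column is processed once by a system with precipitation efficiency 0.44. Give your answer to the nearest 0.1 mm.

PW ≈ 15.1 mm; precipitation ≈ 6.6 mm

Precipitable water is the column-integrated vapour mass per unit area: PW = (1/g) Σ q̄ Δp, with q in kg/kg and Δp in Pa (1 kg/m² of water = 1 mm).
Layer 1010–910 hPa: Δp = 100 hPa = 10000 Pa, q̄ = 0.0051 kg/kg → 0.0051 × 10000 / 9.8 = 5.20 mm
Layer 910–830 hPa: Δp = 80 hPa = 8000 Pa, q̄ = 0.0035 kg/kg → 0.0035 × 8000 / 9.8 = 2.86 mm
Layer 830–560 hPa: Δp = 270 hPa = 27000 Pa, q̄ = 0.0019 kg/kg → 0.0019 × 27000 / 9.8 = 5.23 mm
Layer 560–200 hPa: Δp = 360 hPa = 36000 Pa, q̄ = 0.00049 kg/kg → 0.00049 × 36000 / 9.8 = 1.80 mm
PW = 5.20 + 2.86 + 5.23 + 1.80 = 15.09 ≈ 15.1 mm.
Precipitation = ε × PW = 0.44 × 15.1 = 6.6 mm.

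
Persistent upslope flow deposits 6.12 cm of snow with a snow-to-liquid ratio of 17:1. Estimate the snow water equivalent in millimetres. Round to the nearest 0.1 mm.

SWE = snow depth / ratio = 6.12 cm / 17 = 0.360 cm = 3.6 mm.

SWE ≈ 3.6 mm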